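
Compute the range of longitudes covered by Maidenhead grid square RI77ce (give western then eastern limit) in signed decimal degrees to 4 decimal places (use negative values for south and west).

Field R=17, I=8: +17·20° lon, +8·10° lat → SW at lon 160°, lat -10°.
Square 7, 7: +7·2° lon, +7·1° lat → SW at lon 174°, lat -3°.
Subsquare c=2, e=4: +2·0.0833333° lon, +4·0.0416667° lat → SW at lon 174.167°, lat -2.83333°.
Cell spans 0.0833333° lon × 0.0416667° lat.
west 174.1667, east 174.2500.

174.1667, 174.2500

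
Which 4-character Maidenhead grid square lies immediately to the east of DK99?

EK09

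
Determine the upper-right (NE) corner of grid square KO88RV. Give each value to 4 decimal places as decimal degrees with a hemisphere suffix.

Field K=10, O=14: +10·20° lon, +14·10° lat → SW at lon 20°, lat 50°.
Square 8, 8: +8·2° lon, +8·1° lat → SW at lon 36°, lat 58°.
Subsquare r=17, v=21: +17·0.0833333° lon, +21·0.0416667° lat → SW at lon 37.4167°, lat 58.875°.
Cell spans 0.0833333° lon × 0.0416667° lat. NE corner is SW corner plus one full cell.
latitude 58.9167° N, longitude 37.5000° E.

58.9167° N, 37.5000° E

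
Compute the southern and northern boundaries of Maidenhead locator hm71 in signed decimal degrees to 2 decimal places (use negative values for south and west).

31.00, 32.00

Field H=7, M=12: +7·20° lon, +12·10° lat → SW at lon -40°, lat 30°.
Square 7, 1: +7·2° lon, +1·1° lat → SW at lon -26°, lat 31°.
Cell spans 2° lon × 1° lat.
south 31.00, north 32.00.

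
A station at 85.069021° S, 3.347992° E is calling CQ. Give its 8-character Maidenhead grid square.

Add 180° to longitude and 90° to latitude: 183.34799, 4.93098.
Field: lon ⌊183.34799/20⌋ = 9 → J; lat ⌊4.93098/10⌋ = 0 → A.
Square: lon ⌊3.34799/2⌋ = 1; lat ⌊4.93098/1⌋ = 4.
Subsquare: lon ⌊1.34799/0.0833333⌋ = 16 → q; lat ⌊0.93098/0.0416667⌋ = 22 → w.
Extended square: lon ⌊0.01466/0.00833333⌋ = 1; lat ⌊0.01431/0.00416667⌋ = 3.

JA14qw13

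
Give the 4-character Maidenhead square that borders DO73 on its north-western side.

Longitude square 7; −1 → 6.
Latitude square 3; +1 → 4.

DO64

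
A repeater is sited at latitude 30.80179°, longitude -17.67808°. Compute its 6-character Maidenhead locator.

IM10dt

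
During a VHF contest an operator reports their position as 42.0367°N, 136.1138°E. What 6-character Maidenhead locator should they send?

Offset from 180°W / 90°S: lon 316.1138°, lat 132.0367°.
Field: lon ⌊316.1138/20⌋ = 15 → P; lat ⌊132.0367/10⌋ = 13 → N.
Square: lon ⌊16.1138/2⌋ = 8; lat ⌊2.0367/1⌋ = 2.
Subsquare: lon ⌊0.1138/0.0833333⌋ = 1 → b; lat ⌊0.0367/0.0416667⌋ = 0 → a.

PN82ba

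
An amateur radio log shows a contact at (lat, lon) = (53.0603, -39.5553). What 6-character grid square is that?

Add 180° to longitude and 90° to latitude: 140.4447, 143.0603.
Field: 140.4447/20 → 7 → H, 143.0603/10 → 14 → O; chars HO.
Square: 0.4447/2 → 0, 3.0603/1 → 3; chars 03.
Subsquare: 0.4447/0.0833333 → 5 → f, 0.0603/0.0416667 → 1 → b; chars fb.

HO03fb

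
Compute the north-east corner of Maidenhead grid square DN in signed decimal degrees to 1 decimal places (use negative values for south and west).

Field D=3, N=13: +3·20° lon, +13·10° lat → SW at lon -120°, lat 40°.
Cell spans 20° lon × 10° lat. NE corner is SW corner plus one full cell.
latitude 50.0, longitude -100.0.

50.0, -100.0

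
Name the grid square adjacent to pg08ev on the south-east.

PG08fu

Longitude subsquare e = 4; +1 → 5 = f.
Latitude subsquare v = 21; −1 → 20 = u.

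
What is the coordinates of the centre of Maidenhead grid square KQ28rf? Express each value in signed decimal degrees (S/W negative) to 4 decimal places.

78.2292, 25.4583

Field K=10, Q=16: +10·20° lon, +16·10° lat → SW at lon 20°, lat 70°.
Square 2, 8: +2·2° lon, +8·1° lat → SW at lon 24°, lat 78°.
Subsquare r=17, f=5: +17·0.0833333° lon, +5·0.0416667° lat → SW at lon 25.4167°, lat 78.2083°.
Cell spans 0.0833333° lon × 0.0416667° lat. Centre is SW corner plus half of each.
latitude 78.2292, longitude 25.4583.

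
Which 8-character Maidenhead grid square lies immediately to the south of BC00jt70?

BC00js79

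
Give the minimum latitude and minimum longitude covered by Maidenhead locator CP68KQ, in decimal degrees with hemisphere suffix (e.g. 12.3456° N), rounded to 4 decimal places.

68.6667° N, 127.1667° W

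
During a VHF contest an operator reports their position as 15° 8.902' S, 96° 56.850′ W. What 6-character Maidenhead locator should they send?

EH14mu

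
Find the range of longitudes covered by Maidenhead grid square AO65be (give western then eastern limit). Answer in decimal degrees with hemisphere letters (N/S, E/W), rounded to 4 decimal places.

Field A=0, O=14: +0·20° lon, +14·10° lat → SW at lon -180°, lat 50°.
Square 6, 5: +6·2° lon, +5·1° lat → SW at lon -168°, lat 55°.
Subsquare b=1, e=4: +1·0.0833333° lon, +4·0.0416667° lat → SW at lon -167.917°, lat 55.1667°.
Cell spans 0.0833333° lon × 0.0416667° lat.
west 167.9167° W, east 167.8333° W.

167.9167° W, 167.8333° W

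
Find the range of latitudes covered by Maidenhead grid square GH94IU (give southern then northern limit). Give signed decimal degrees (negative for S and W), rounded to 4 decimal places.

-15.1667, -15.1250

Field G=6, H=7: +6·20° lon, +7·10° lat → SW at lon -60°, lat -20°.
Square 9, 4: +9·2° lon, +4·1° lat → SW at lon -42°, lat -16°.
Subsquare i=8, u=20: +8·0.0833333° lon, +20·0.0416667° lat → SW at lon -41.3333°, lat -15.1667°.
Cell spans 0.0833333° lon × 0.0416667° lat.
south -15.1667, north -15.1250.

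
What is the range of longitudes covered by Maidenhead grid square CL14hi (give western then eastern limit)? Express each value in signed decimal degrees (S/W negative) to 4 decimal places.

Field C=2, L=11: +2·20° lon, +11·10° lat → SW at lon -140°, lat 20°.
Square 1, 4: +1·2° lon, +4·1° lat → SW at lon -138°, lat 24°.
Subsquare h=7, i=8: +7·0.0833333° lon, +8·0.0416667° lat → SW at lon -137.417°, lat 24.3333°.
Cell spans 0.0833333° lon × 0.0416667° lat.
west -137.4167, east -137.3333.

-137.4167, -137.3333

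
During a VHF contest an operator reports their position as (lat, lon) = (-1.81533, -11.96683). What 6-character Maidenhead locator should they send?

Add 180° to longitude and 90° to latitude: 168.0332, 88.1847.
Field: lon ⌊168.0332/20⌋ = 8 → I; lat ⌊88.1847/10⌋ = 8 → I.
Square: lon ⌊8.0332/2⌋ = 4; lat ⌊8.1847/1⌋ = 8.
Subsquare: lon ⌊0.0332/0.0833333⌋ = 0 → a; lat ⌊0.1847/0.0416667⌋ = 4 → e.

II48ae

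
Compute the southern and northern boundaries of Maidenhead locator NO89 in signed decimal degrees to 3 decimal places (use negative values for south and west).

59.000, 60.000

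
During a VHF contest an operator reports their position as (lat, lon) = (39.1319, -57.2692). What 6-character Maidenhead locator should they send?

Offset from 180°W / 90°S: lon 122.7308°, lat 129.1319°.
Field: lon ⌊122.7308/20⌋ = 6 → G; lat ⌊129.1319/10⌋ = 12 → M.
Square: lon ⌊2.7308/2⌋ = 1; lat ⌊9.1319/1⌋ = 9.
Subsquare: lon ⌊0.7308/0.0833333⌋ = 8 → i; lat ⌊0.1319/0.0416667⌋ = 3 → d.

GM19id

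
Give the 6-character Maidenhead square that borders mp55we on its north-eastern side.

MP55xf

Longitude subsquare w = 22; +1 → 23 = x.
Latitude subsquare e = 4; +1 → 5 = f.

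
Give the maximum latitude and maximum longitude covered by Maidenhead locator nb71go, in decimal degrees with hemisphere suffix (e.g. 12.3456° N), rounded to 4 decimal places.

Field N=13, B=1: +13·20° lon, +1·10° lat → SW at lon 80°, lat -80°.
Square 7, 1: +7·2° lon, +1·1° lat → SW at lon 94°, lat -79°.
Subsquare g=6, o=14: +6·0.0833333° lon, +14·0.0416667° lat → SW at lon 94.5°, lat -78.4167°.
Cell spans 0.0833333° lon × 0.0416667° lat. NE corner is SW corner plus one full cell.
latitude 78.3750° S, longitude 94.5833° E.

78.3750° S, 94.5833° E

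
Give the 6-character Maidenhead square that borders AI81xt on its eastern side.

AI91at

Longitude subsquare x = 23; +1 → 24, wraps to 0 = a, carry into square.
Longitude square 8; +1 → 9.
The latitude characters are unchanged.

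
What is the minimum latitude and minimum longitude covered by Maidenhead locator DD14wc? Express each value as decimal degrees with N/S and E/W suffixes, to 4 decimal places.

55.9167° S, 116.1667° W

Field D=3, D=3: +3·20° lon, +3·10° lat → SW at lon -120°, lat -60°.
Square 1, 4: +1·2° lon, +4·1° lat → SW at lon -118°, lat -56°.
Subsquare w=22, c=2: +22·0.0833333° lon, +2·0.0416667° lat → SW at lon -116.167°, lat -55.9167°.
latitude 55.9167° S, longitude 116.1667° W.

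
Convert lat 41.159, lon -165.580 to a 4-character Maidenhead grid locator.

Shift to the Maidenhead origin (180°W, 90°S): lon 14.42, lat 131.16.
Field (20°×10°, letters A–R): 14.42/20 → 0 → A, 131.16/10 → 13 → N; chars AN.
Square (2°×1°, digits 0–9): 14.42/2 → 7, 1.16/1 → 1; chars 71.

AN71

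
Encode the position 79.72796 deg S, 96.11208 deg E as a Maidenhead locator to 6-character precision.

NB80bg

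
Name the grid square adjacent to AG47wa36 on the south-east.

AG47wa45

Longitude extended square 3; +1 → 4.
Latitude extended square 6; −1 → 5.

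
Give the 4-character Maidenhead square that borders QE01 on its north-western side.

PE92

Longitude square 0; −1 → -1, wraps to 9, carry into field.
Longitude field Q = 16; −1 → 15 = P.
Latitude square 1; +1 → 2.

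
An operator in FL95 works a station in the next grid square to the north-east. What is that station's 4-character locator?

Longitude square 9; +1 → 10, wraps to 0, carry into field.
Longitude field F = 5; +1 → 6 = G.
Latitude square 5; +1 → 6.

GL06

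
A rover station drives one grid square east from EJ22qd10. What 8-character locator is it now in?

Longitude extended square 1; +1 → 2.
The latitude characters are unchanged.

EJ22qd20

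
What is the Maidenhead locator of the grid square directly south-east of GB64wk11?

GB64wk20

Longitude extended square 1; +1 → 2.
Latitude extended square 1; −1 → 0.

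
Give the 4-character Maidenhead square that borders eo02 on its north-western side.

Longitude square 0; −1 → -1, wraps to 9, carry into field.
Longitude field E = 4; −1 → 3 = D.
Latitude square 2; +1 → 3.

DO93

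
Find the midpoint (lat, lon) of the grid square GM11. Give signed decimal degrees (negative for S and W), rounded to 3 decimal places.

31.500, -57.000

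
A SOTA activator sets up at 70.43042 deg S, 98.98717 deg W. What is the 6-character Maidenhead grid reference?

EB09mn

Add 180° to longitude and 90° to latitude: 81.0128, 19.5696.
Field: lon ⌊81.0128/20⌋ = 4 → E; lat ⌊19.5696/10⌋ = 1 → B.
Square: lon ⌊1.0128/2⌋ = 0; lat ⌊9.5696/1⌋ = 9.
Subsquare: lon ⌊1.0128/0.0833333⌋ = 12 → m; lat ⌊0.5696/0.0416667⌋ = 13 → n.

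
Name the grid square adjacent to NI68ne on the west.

Longitude subsquare n = 13; −1 → 12 = m.
The latitude characters are unchanged.

NI68me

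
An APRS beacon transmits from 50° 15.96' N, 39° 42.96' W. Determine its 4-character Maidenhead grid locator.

HO00

Offset from 180°W / 90°S: lon 140.28°, lat 140.27°.
Field: 140.28/20 → 7 → H, 140.27/10 → 14 → O; chars HO.
Square: 0.28/2 → 0, 0.27/1 → 0; chars 00.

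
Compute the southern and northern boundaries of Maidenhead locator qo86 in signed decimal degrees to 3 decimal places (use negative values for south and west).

56.000, 57.000

Field Q=16, O=14: +16·20° lon, +14·10° lat → SW at lon 140°, lat 50°.
Square 8, 6: +8·2° lon, +6·1° lat → SW at lon 156°, lat 56°.
Cell spans 2° lon × 1° lat.
south 56.000, north 57.000.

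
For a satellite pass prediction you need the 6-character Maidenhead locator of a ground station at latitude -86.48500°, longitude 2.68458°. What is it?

JA13im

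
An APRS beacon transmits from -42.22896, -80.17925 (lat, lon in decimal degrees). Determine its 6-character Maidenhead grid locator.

Add 180° to longitude and 90° to latitude: 99.8208, 47.7710.
Field: 99.8208/20 → 4 → E, 47.7710/10 → 4 → E; chars EE.
Square: 19.8208/2 → 9, 7.7710/1 → 7; chars 97.
Subsquare: 1.8208/0.0833333 → 21 → v, 0.7710/0.0416667 → 18 → s; chars vs.

EE97vs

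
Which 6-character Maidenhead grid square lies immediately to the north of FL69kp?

Latitude subsquare p = 15; +1 → 16 = q.
The longitude characters are unchanged.

FL69kq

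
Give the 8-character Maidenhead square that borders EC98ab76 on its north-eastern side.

EC98ab87

Longitude extended square 7; +1 → 8.
Latitude extended square 6; +1 → 7.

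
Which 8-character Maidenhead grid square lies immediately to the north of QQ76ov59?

Latitude extended square 9; +1 → 10, wraps to 0, carry into subsquare.
Latitude subsquare v = 21; +1 → 22 = w.
The longitude characters are unchanged.

QQ76ow50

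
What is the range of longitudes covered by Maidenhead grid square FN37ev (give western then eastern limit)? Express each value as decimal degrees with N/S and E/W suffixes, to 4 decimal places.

Field F=5, N=13: +5·20° lon, +13·10° lat → SW at lon -80°, lat 40°.
Square 3, 7: +3·2° lon, +7·1° lat → SW at lon -74°, lat 47°.
Subsquare e=4, v=21: +4·0.0833333° lon, +21·0.0416667° lat → SW at lon -73.6667°, lat 47.875°.
Cell spans 0.0833333° lon × 0.0416667° lat.
west 73.6667° W, east 73.5833° W.

73.6667° W, 73.5833° W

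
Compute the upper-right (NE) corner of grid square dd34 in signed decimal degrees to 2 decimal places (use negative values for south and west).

Field D=3, D=3: +3·20° lon, +3·10° lat → SW at lon -120°, lat -60°.
Square 3, 4: +3·2° lon, +4·1° lat → SW at lon -114°, lat -56°.
Cell spans 2° lon × 1° lat. NE corner is SW corner plus one full cell.
latitude -55.00, longitude -112.00.

-55.00, -112.00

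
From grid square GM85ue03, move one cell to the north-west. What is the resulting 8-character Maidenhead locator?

GM85te94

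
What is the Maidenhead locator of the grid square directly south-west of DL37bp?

DL37ao

Longitude subsquare b = 1; −1 → 0 = a.
Latitude subsquare p = 15; −1 → 14 = o.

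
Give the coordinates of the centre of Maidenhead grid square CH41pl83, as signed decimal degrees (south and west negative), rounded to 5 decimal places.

Field C=2, H=7: +2·20° lon, +7·10° lat → SW at lon -140°, lat -20°.
Square 4, 1: +4·2° lon, +1·1° lat → SW at lon -132°, lat -19°.
Subsquare p=15, l=11: +15·0.0833333° lon, +11·0.0416667° lat → SW at lon -130.75°, lat -18.5417°.
Extended square 8, 3: +8·0.00833333° lon, +3·0.00416667° lat → SW at lon -130.683°, lat -18.5292°.
Cell spans 0.00833333° lon × 0.00416667° lat. Centre is SW corner plus half of each.
latitude -18.52708, longitude -130.67917.

-18.52708, -130.67917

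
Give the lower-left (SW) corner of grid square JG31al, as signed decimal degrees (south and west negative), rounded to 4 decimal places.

-28.5417, 6.0000

Field J=9, G=6: +9·20° lon, +6·10° lat → SW at lon 0°, lat -30°.
Square 3, 1: +3·2° lon, +1·1° lat → SW at lon 6°, lat -29°.
Subsquare a=0, l=11: +0·0.0833333° lon, +11·0.0416667° lat → SW at lon 6°, lat -28.5417°.
latitude -28.5417, longitude 6.0000.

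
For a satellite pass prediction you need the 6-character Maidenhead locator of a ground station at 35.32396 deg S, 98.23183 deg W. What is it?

EF04vq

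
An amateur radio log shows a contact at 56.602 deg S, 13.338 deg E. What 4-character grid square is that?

Add 180° to longitude and 90° to latitude: 193.34, 33.40.
Field: 193.34/20 → 9 → J, 33.40/10 → 3 → D; chars JD.
Square: 13.34/2 → 6, 3.40/1 → 3; chars 63.

JD63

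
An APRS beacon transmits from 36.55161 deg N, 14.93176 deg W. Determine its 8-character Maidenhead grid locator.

IM26mn82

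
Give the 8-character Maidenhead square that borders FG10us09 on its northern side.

FG10ut00

Latitude extended square 9; +1 → 10, wraps to 0, carry into subsquare.
Latitude subsquare s = 18; +1 → 19 = t.
The longitude characters are unchanged.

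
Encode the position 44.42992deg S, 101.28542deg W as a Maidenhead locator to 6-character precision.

Add 180° to longitude and 90° to latitude: 78.7146, 45.5701.
Field: lon ⌊78.7146/20⌋ = 3 → D; lat ⌊45.5701/10⌋ = 4 → E.
Square: lon ⌊18.7146/2⌋ = 9; lat ⌊5.5701/1⌋ = 5.
Subsquare: lon ⌊0.7146/0.0833333⌋ = 8 → i; lat ⌊0.5701/0.0416667⌋ = 13 → n.

DE95in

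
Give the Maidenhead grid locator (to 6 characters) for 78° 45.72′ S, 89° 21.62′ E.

NB41qf

Shift to the Maidenhead origin (180°W, 90°S): lon 269.3603, lat 11.2380.
Field (20°×10°, letters A–R): 269.3603/20 → 13 → N, 11.2380/10 → 1 → B; chars NB.
Square (2°×1°, digits 0–9): 9.3603/2 → 4, 1.2380/1 → 1; chars 41.
Subsquare (5′×2.5′, letters a–x): 1.3603/0.0833333 → 16 → q, 0.2380/0.0416667 → 5 → f; chars qf.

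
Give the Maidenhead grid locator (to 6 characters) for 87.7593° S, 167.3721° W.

AA62hf

Add 180° to longitude and 90° to latitude: 12.6279, 2.2407.
Field (20°×10°, letters A–R): lon ⌊12.6279/20⌋ = 0 → A; lat ⌊2.2407/10⌋ = 0 → A.
Square (2°×1°, digits 0–9): lon ⌊12.6279/2⌋ = 6; lat ⌊2.2407/1⌋ = 2.
Subsquare (5′×2.5′, letters a–x): lon ⌊0.6279/0.0833333⌋ = 7 → h; lat ⌊0.2407/0.0416667⌋ = 5 → f.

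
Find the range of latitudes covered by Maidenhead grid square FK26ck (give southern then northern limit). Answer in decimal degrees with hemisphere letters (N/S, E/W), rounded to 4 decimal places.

Field F=5, K=10: +5·20° lon, +10·10° lat → SW at lon -80°, lat 10°.
Square 2, 6: +2·2° lon, +6·1° lat → SW at lon -76°, lat 16°.
Subsquare c=2, k=10: +2·0.0833333° lon, +10·0.0416667° lat → SW at lon -75.8333°, lat 16.4167°.
Cell spans 0.0833333° lon × 0.0416667° lat.
south 16.4167° N, north 16.4583° N.

16.4167° N, 16.4583° N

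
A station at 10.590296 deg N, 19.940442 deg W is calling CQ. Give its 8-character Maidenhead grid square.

Shift to the Maidenhead origin (180°W, 90°S): lon 160.05956, lat 100.59030.
Field: lon ⌊160.05956/20⌋ = 8 → I; lat ⌊100.59030/10⌋ = 10 → K.
Square: lon ⌊0.05956/2⌋ = 0; lat ⌊0.59030/1⌋ = 0.
Subsquare: lon ⌊0.05956/0.0833333⌋ = 0 → a; lat ⌊0.59030/0.0416667⌋ = 14 → o.
Extended square: lon ⌊0.05956/0.00833333⌋ = 7; lat ⌊0.00696/0.00416667⌋ = 1.

IK00ao71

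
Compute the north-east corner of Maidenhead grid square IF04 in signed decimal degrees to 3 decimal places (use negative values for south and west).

Field I=8, F=5: +8·20° lon, +5·10° lat → SW at lon -20°, lat -40°.
Square 0, 4: +0·2° lon, +4·1° lat → SW at lon -20°, lat -36°.
Cell spans 2° lon × 1° lat. NE corner is SW corner plus one full cell.
latitude -35.000, longitude -18.000.

-35.000, -18.000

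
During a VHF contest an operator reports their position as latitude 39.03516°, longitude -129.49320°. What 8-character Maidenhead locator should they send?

CM59ga08

Offset from 180°W / 90°S: lon 50.50680°, lat 129.03516°.
Field (20°×10°, letters A–R): lon ⌊50.50680/20⌋ = 2 → C; lat ⌊129.03516/10⌋ = 12 → M.
Square (2°×1°, digits 0–9): lon ⌊10.50680/2⌋ = 5; lat ⌊9.03516/1⌋ = 9.
Subsquare (5′×2.5′, letters a–x): lon ⌊0.50680/0.0833333⌋ = 6 → g; lat ⌊0.03516/0.0416667⌋ = 0 → a.
Extended square (30″×15″, digits 0–9): lon ⌊0.00680/0.00833333⌋ = 0; lat ⌊0.03516/0.00416667⌋ = 8.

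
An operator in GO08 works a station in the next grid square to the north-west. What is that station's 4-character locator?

FO99

Longitude square 0; −1 → -1, wraps to 9, carry into field.
Longitude field G = 6; −1 → 5 = F.
Latitude square 8; +1 → 9.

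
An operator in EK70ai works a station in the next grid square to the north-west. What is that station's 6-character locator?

Longitude subsquare a = 0; −1 → -1, wraps to 23 = x, carry into square.
Longitude square 7; −1 → 6.
Latitude subsquare i = 8; +1 → 9 = j.

EK60xj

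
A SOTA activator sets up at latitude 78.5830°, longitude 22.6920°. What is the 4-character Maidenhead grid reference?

KQ18

Add 180° to longitude and 90° to latitude: 202.69, 168.58.
Field: lon ⌊202.69/20⌋ = 10 → K; lat ⌊168.58/10⌋ = 16 → Q.
Square: lon ⌊2.69/2⌋ = 1; lat ⌊8.58/1⌋ = 8.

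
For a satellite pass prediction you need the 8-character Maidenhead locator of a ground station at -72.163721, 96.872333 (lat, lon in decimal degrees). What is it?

NB87ku40

Offset from 180°W / 90°S: lon 276.87233°, lat 17.83628°.
Field: 276.87233/20 → 13 → N, 17.83628/10 → 1 → B; chars NB.
Square: 16.87233/2 → 8, 7.83628/1 → 7; chars 87.
Subsquare: 0.87233/0.0833333 → 10 → k, 0.83628/0.0416667 → 20 → u; chars ku.
Extended square: 0.03900/0.00833333 → 4, 0.00295/0.00416667 → 0; chars 40.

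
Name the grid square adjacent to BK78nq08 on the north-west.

Longitude extended square 0; −1 → -1, wraps to 9, carry into subsquare.
Longitude subsquare n = 13; −1 → 12 = m.
Latitude extended square 8; +1 → 9.

BK78mq99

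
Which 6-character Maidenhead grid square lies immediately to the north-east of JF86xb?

Longitude subsquare x = 23; +1 → 24, wraps to 0 = a, carry into square.
Longitude square 8; +1 → 9.
Latitude subsquare b = 1; +1 → 2 = c.

JF96ac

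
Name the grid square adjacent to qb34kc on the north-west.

QB34jd

Longitude subsquare k = 10; −1 → 9 = j.
Latitude subsquare c = 2; +1 → 3 = d.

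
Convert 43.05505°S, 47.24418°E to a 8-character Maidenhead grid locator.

Add 180° to longitude and 90° to latitude: 227.24418, 46.94495.
Field (20°×10°, letters A–R): 227.24418/20 → 11 → L, 46.94495/10 → 4 → E; chars LE.
Square (2°×1°, digits 0–9): 7.24418/2 → 3, 6.94495/1 → 6; chars 36.
Subsquare (5′×2.5′, letters a–x): 1.24418/0.0833333 → 14 → o, 0.94495/0.0416667 → 22 → w; chars ow.
Extended square (30″×15″, digits 0–9): 0.07751/0.00833333 → 9, 0.02828/0.00416667 → 6; chars 96.

LE36ow96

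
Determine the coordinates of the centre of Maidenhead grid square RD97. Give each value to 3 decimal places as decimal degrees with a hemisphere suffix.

Field R=17, D=3: +17·20° lon, +3·10° lat → SW at lon 160°, lat -60°.
Square 9, 7: +9·2° lon, +7·1° lat → SW at lon 178°, lat -53°.
Cell spans 2° lon × 1° lat. Centre is SW corner plus half of each.
latitude 52.500° S, longitude 179.000° E.

52.500° S, 179.000° E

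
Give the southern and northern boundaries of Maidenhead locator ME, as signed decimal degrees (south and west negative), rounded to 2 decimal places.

Field M=12, E=4: +12·20° lon, +4·10° lat → SW at lon 60°, lat -50°.
Cell spans 20° lon × 10° lat.
south -50.00, north -40.00.

-50.00, -40.00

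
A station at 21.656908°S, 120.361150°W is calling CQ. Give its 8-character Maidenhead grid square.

CG98ti62

Add 180° to longitude and 90° to latitude: 59.63885, 68.34309.
Field (20°×10°, letters A–R): 59.63885/20 → 2 → C, 68.34309/10 → 6 → G; chars CG.
Square (2°×1°, digits 0–9): 19.63885/2 → 9, 8.34309/1 → 8; chars 98.
Subsquare (5′×2.5′, letters a–x): 1.63885/0.0833333 → 19 → t, 0.34309/0.0416667 → 8 → i; chars ti.
Extended square (30″×15″, digits 0–9): 0.05552/0.00833333 → 6, 0.00976/0.00416667 → 2; chars 62.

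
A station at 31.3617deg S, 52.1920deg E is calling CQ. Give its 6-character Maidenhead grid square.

Add 180° to longitude and 90° to latitude: 232.1920, 58.6383.
Field: 232.1920/20 → 11 → L, 58.6383/10 → 5 → F; chars LF.
Square: 12.1920/2 → 6, 8.6383/1 → 8; chars 68.
Subsquare: 0.1920/0.0833333 → 2 → c, 0.6383/0.0416667 → 15 → p; chars cp.

LF68cp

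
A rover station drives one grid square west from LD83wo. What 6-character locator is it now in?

LD83vo

Longitude subsquare w = 22; −1 → 21 = v.
The latitude characters are unchanged.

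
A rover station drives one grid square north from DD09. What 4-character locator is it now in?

DE00

Latitude square 9; +1 → 10, wraps to 0, carry into field.
Latitude field D = 3; +1 → 4 = E.
The longitude characters are unchanged.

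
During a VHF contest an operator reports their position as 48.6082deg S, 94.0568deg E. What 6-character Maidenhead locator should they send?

NE71aj

Offset from 180°W / 90°S: lon 274.0568°, lat 41.3918°.
Field: 274.0568/20 → 13 → N, 41.3918/10 → 4 → E; chars NE.
Square: 14.0568/2 → 7, 1.3918/1 → 1; chars 71.
Subsquare: 0.0568/0.0833333 → 0 → a, 0.3918/0.0416667 → 9 → j; chars aj.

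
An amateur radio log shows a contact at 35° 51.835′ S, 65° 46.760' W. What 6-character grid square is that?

Add 180° to longitude and 90° to latitude: 114.2207, 54.1361.
Field: 114.2207/20 → 5 → F, 54.1361/10 → 5 → F; chars FF.
Square: 14.2207/2 → 7, 4.1361/1 → 4; chars 74.
Subsquare: 0.2207/0.0833333 → 2 → c, 0.1361/0.0416667 → 3 → d; chars cd.

FF74cd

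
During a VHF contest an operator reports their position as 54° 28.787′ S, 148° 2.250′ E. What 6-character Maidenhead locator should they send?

QD45am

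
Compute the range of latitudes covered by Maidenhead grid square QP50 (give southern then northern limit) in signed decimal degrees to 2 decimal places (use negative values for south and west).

Field Q=16, P=15: +16·20° lon, +15·10° lat → SW at lon 140°, lat 60°.
Square 5, 0: +5·2° lon, +0·1° lat → SW at lon 150°, lat 60°.
Cell spans 2° lon × 1° lat.
south 60.00, north 61.00.

60.00, 61.00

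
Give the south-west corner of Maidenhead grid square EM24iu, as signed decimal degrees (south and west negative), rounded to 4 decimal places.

Field E=4, M=12: +4·20° lon, +12·10° lat → SW at lon -100°, lat 30°.
Square 2, 4: +2·2° lon, +4·1° lat → SW at lon -96°, lat 34°.
Subsquare i=8, u=20: +8·0.0833333° lon, +20·0.0416667° lat → SW at lon -95.3333°, lat 34.8333°.
latitude 34.8333, longitude -95.3333.

34.8333, -95.3333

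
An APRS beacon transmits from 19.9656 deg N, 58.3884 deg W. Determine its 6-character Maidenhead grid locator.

GK09tx

Shift to the Maidenhead origin (180°W, 90°S): lon 121.6116, lat 109.9656.
Field (20°×10°, letters A–R): lon ⌊121.6116/20⌋ = 6 → G; lat ⌊109.9656/10⌋ = 10 → K.
Square (2°×1°, digits 0–9): lon ⌊1.6116/2⌋ = 0; lat ⌊9.9656/1⌋ = 9.
Subsquare (5′×2.5′, letters a–x): lon ⌊1.6116/0.0833333⌋ = 19 → t; lat ⌊0.9656/0.0416667⌋ = 23 → x.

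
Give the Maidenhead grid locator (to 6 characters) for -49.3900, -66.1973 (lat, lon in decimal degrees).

Offset from 180°W / 90°S: lon 113.8027°, lat 40.6100°.
Field: lon ⌊113.8027/20⌋ = 5 → F; lat ⌊40.6100/10⌋ = 4 → E.
Square: lon ⌊13.8027/2⌋ = 6; lat ⌊0.6100/1⌋ = 0.
Subsquare: lon ⌊1.8027/0.0833333⌋ = 21 → v; lat ⌊0.6100/0.0416667⌋ = 14 → o.

FE60vo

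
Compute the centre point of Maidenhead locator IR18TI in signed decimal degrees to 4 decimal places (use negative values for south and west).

88.3542, -16.3750

Field I=8, R=17: +8·20° lon, +17·10° lat → SW at lon -20°, lat 80°.
Square 1, 8: +1·2° lon, +8·1° lat → SW at lon -18°, lat 88°.
Subsquare t=19, i=8: +19·0.0833333° lon, +8·0.0416667° lat → SW at lon -16.4167°, lat 88.3333°.
Cell spans 0.0833333° lon × 0.0416667° lat. Centre is SW corner plus half of each.
latitude 88.3542, longitude -16.3750.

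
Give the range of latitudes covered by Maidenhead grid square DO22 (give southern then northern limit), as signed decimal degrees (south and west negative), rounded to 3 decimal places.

Field D=3, O=14: +3·20° lon, +14·10° lat → SW at lon -120°, lat 50°.
Square 2, 2: +2·2° lon, +2·1° lat → SW at lon -116°, lat 52°.
Cell spans 2° lon × 1° lat.
south 52.000, north 53.000.

52.000, 53.000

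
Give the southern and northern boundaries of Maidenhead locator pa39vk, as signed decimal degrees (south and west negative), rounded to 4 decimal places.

Field P=15, A=0: +15·20° lon, +0·10° lat → SW at lon 120°, lat -90°.
Square 3, 9: +3·2° lon, +9·1° lat → SW at lon 126°, lat -81°.
Subsquare v=21, k=10: +21·0.0833333° lon, +10·0.0416667° lat → SW at lon 127.75°, lat -80.5833°.
Cell spans 0.0833333° lon × 0.0416667° lat.
south -80.5833, north -80.5417.

-80.5833, -80.5417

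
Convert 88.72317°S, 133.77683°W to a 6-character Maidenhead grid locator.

CA31cg

Offset from 180°W / 90°S: lon 46.2232°, lat 1.2768°.
Field: 46.2232/20 → 2 → C, 1.2768/10 → 0 → A; chars CA.
Square: 6.2232/2 → 3, 1.2768/1 → 1; chars 31.
Subsquare: 0.2232/0.0833333 → 2 → c, 0.2768/0.0416667 → 6 → g; chars cg.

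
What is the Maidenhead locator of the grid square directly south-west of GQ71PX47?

GQ71px36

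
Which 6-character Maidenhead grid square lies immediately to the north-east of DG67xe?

DG77af

Longitude subsquare x = 23; +1 → 24, wraps to 0 = a, carry into square.
Longitude square 6; +1 → 7.
Latitude subsquare e = 4; +1 → 5 = f.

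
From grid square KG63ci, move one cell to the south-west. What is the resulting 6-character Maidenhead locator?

KG63bh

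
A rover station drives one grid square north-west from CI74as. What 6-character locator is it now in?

Longitude subsquare a = 0; −1 → -1, wraps to 23 = x, carry into square.
Longitude square 7; −1 → 6.
Latitude subsquare s = 18; +1 → 19 = t.

CI64xt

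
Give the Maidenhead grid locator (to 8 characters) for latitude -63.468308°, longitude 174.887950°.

RC76km67

Shift to the Maidenhead origin (180°W, 90°S): lon 354.88795, lat 26.53169.
Field (20°×10°, letters A–R): 354.88795/20 → 17 → R, 26.53169/10 → 2 → C; chars RC.
Square (2°×1°, digits 0–9): 14.88795/2 → 7, 6.53169/1 → 6; chars 76.
Subsquare (5′×2.5′, letters a–x): 0.88795/0.0833333 → 10 → k, 0.53169/0.0416667 → 12 → m; chars km.
Extended square (30″×15″, digits 0–9): 0.05462/0.00833333 → 6, 0.03169/0.00416667 → 7; chars 67.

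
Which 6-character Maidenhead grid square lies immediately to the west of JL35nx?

JL35mx

Longitude subsquare n = 13; −1 → 12 = m.
The latitude characters are unchanged.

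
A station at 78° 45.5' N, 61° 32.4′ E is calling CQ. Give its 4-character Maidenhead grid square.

MQ08

Offset from 180°W / 90°S: lon 241.54°, lat 168.76°.
Field: lon ⌊241.54/20⌋ = 12 → M; lat ⌊168.76/10⌋ = 16 → Q.
Square: lon ⌊1.54/2⌋ = 0; lat ⌊8.76/1⌋ = 8.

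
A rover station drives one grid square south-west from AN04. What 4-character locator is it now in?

Longitude square 0; −1 → -1, wraps to 9, carry into field.
Longitude field A = 0; −1 → -1, wraps to 17 = R, wrapping around the antimeridian.
Latitude square 4; −1 → 3.

RN93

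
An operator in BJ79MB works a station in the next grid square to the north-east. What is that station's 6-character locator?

BJ79nc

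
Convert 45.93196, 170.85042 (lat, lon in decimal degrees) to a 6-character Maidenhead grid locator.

RN55kw

Add 180° to longitude and 90° to latitude: 350.8504, 135.9320.
Field (20°×10°, letters A–R): lon ⌊350.8504/20⌋ = 17 → R; lat ⌊135.9320/10⌋ = 13 → N.
Square (2°×1°, digits 0–9): lon ⌊10.8504/2⌋ = 5; lat ⌊5.9320/1⌋ = 5.
Subsquare (5′×2.5′, letters a–x): lon ⌊0.8504/0.0833333⌋ = 10 → k; lat ⌊0.9320/0.0416667⌋ = 22 → w.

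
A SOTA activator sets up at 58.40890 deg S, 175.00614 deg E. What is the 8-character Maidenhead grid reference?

RD71mo01

Add 180° to longitude and 90° to latitude: 355.00614, 31.59110.
Field (20°×10°, letters A–R): 355.00614/20 → 17 → R, 31.59110/10 → 3 → D; chars RD.
Square (2°×1°, digits 0–9): 15.00614/2 → 7, 1.59110/1 → 1; chars 71.
Subsquare (5′×2.5′, letters a–x): 1.00614/0.0833333 → 12 → m, 0.59110/0.0416667 → 14 → o; chars mo.
Extended square (30″×15″, digits 0–9): 0.00614/0.00833333 → 0, 0.00777/0.00416667 → 1; chars 01.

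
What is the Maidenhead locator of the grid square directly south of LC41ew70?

LC41ev79

Latitude extended square 0; −1 → -1, wraps to 9, carry into subsquare.
Latitude subsquare w = 22; −1 → 21 = v.
The longitude characters are unchanged.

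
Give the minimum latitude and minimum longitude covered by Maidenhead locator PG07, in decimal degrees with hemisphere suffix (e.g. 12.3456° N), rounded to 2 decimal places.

23.00° S, 120.00° E

Field P=15, G=6: +15·20° lon, +6·10° lat → SW at lon 120°, lat -30°.
Square 0, 7: +0·2° lon, +7·1° lat → SW at lon 120°, lat -23°.
latitude 23.00° S, longitude 120.00° E.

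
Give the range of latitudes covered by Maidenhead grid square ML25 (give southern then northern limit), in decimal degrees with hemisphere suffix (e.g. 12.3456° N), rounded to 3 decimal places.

25.000° N, 26.000° N

Field M=12, L=11: +12·20° lon, +11·10° lat → SW at lon 60°, lat 20°.
Square 2, 5: +2·2° lon, +5·1° lat → SW at lon 64°, lat 25°.
Cell spans 2° lon × 1° lat.
south 25.000° N, north 26.000° N.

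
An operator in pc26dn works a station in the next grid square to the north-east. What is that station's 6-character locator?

PC26eo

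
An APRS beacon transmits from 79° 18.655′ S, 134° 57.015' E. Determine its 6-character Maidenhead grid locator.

PB70lq

Offset from 180°W / 90°S: lon 314.9502°, lat 10.6891°.
Field (20°×10°, letters A–R): lon ⌊314.9502/20⌋ = 15 → P; lat ⌊10.6891/10⌋ = 1 → B.
Square (2°×1°, digits 0–9): lon ⌊14.9502/2⌋ = 7; lat ⌊0.6891/1⌋ = 0.
Subsquare (5′×2.5′, letters a–x): lon ⌊0.9502/0.0833333⌋ = 11 → l; lat ⌊0.6891/0.0416667⌋ = 16 → q.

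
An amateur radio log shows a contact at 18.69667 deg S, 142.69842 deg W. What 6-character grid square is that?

BH81ph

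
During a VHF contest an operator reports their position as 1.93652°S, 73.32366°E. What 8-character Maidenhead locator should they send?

Shift to the Maidenhead origin (180°W, 90°S): lon 253.32366, lat 88.06348.
Field: lon ⌊253.32366/20⌋ = 12 → M; lat ⌊88.06348/10⌋ = 8 → I.
Square: lon ⌊13.32366/2⌋ = 6; lat ⌊8.06348/1⌋ = 8.
Subsquare: lon ⌊1.32366/0.0833333⌋ = 15 → p; lat ⌊0.06348/0.0416667⌋ = 1 → b.
Extended square: lon ⌊0.07366/0.00833333⌋ = 8; lat ⌊0.02181/0.00416667⌋ = 5.

MI68pb85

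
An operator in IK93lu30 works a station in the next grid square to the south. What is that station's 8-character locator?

Latitude extended square 0; −1 → -1, wraps to 9, carry into subsquare.
Latitude subsquare u = 20; −1 → 19 = t.
The longitude characters are unchanged.

IK93lt39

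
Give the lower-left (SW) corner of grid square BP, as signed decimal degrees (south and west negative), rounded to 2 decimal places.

Field B=1, P=15: +1·20° lon, +15·10° lat → SW at lon -160°, lat 60°.
latitude 60.00, longitude -160.00.

60.00, -160.00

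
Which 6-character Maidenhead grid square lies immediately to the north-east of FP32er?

FP32fs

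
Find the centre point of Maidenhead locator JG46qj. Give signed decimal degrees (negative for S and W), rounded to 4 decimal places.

Field J=9, G=6: +9·20° lon, +6·10° lat → SW at lon 0°, lat -30°.
Square 4, 6: +4·2° lon, +6·1° lat → SW at lon 8°, lat -24°.
Subsquare q=16, j=9: +16·0.0833333° lon, +9·0.0416667° lat → SW at lon 9.33333°, lat -23.625°.
Cell spans 0.0833333° lon × 0.0416667° lat. Centre is SW corner plus half of each.
latitude -23.6042, longitude 9.3750.

-23.6042, 9.3750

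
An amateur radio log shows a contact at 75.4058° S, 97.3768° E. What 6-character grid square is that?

NB84qo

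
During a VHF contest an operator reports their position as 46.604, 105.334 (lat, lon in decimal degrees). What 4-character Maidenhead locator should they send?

ON26

Offset from 180°W / 90°S: lon 285.33°, lat 136.60°.
Field: lon ⌊285.33/20⌋ = 14 → O; lat ⌊136.60/10⌋ = 13 → N.
Square: lon ⌊5.33/2⌋ = 2; lat ⌊6.60/1⌋ = 6.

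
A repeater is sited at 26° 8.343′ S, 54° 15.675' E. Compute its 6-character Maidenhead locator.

LG73du

Add 180° to longitude and 90° to latitude: 234.2612, 63.8610.
Field (20°×10°, letters A–R): lon ⌊234.2612/20⌋ = 11 → L; lat ⌊63.8610/10⌋ = 6 → G.
Square (2°×1°, digits 0–9): lon ⌊14.2612/2⌋ = 7; lat ⌊3.8610/1⌋ = 3.
Subsquare (5′×2.5′, letters a–x): lon ⌊0.2612/0.0833333⌋ = 3 → d; lat ⌊0.8610/0.0416667⌋ = 20 → u.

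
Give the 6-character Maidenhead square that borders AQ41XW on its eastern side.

AQ51aw

Longitude subsquare x = 23; +1 → 24, wraps to 0 = a, carry into square.
Longitude square 4; +1 → 5.
The latitude characters are unchanged.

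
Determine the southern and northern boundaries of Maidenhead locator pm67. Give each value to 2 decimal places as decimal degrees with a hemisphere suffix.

37.00° N, 38.00° N

Field P=15, M=12: +15·20° lon, +12·10° lat → SW at lon 120°, lat 30°.
Square 6, 7: +6·2° lon, +7·1° lat → SW at lon 132°, lat 37°.
Cell spans 2° lon × 1° lat.
south 37.00° N, north 38.00° N.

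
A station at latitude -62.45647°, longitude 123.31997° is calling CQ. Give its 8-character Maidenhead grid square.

PC17pn80

Shift to the Maidenhead origin (180°W, 90°S): lon 303.31997, lat 27.54353.
Field: lon ⌊303.31997/20⌋ = 15 → P; lat ⌊27.54353/10⌋ = 2 → C.
Square: lon ⌊3.31997/2⌋ = 1; lat ⌊7.54353/1⌋ = 7.
Subsquare: lon ⌊1.31997/0.0833333⌋ = 15 → p; lat ⌊0.54353/0.0416667⌋ = 13 → n.
Extended square: lon ⌊0.06997/0.00833333⌋ = 8; lat ⌊0.00186/0.00416667⌋ = 0.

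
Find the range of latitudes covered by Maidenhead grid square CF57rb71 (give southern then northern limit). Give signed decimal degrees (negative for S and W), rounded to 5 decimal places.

-32.95417, -32.95000

Field C=2, F=5: +2·20° lon, +5·10° lat → SW at lon -140°, lat -40°.
Square 5, 7: +5·2° lon, +7·1° lat → SW at lon -130°, lat -33°.
Subsquare r=17, b=1: +17·0.0833333° lon, +1·0.0416667° lat → SW at lon -128.583°, lat -32.9583°.
Extended square 7, 1: +7·0.00833333° lon, +1·0.00416667° lat → SW at lon -128.525°, lat -32.9542°.
Cell spans 0.00833333° lon × 0.00416667° lat.
south -32.95417, north -32.95000.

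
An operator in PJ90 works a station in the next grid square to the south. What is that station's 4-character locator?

PI99

Latitude square 0; −1 → -1, wraps to 9, carry into field.
Latitude field J = 9; −1 → 8 = I.
The longitude characters are unchanged.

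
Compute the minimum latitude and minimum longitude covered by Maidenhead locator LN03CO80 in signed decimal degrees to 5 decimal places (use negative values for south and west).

43.58333, 40.23333

Field L=11, N=13: +11·20° lon, +13·10° lat → SW at lon 40°, lat 40°.
Square 0, 3: +0·2° lon, +3·1° lat → SW at lon 40°, lat 43°.
Subsquare c=2, o=14: +2·0.0833333° lon, +14·0.0416667° lat → SW at lon 40.1667°, lat 43.5833°.
Extended square 8, 0: +8·0.00833333° lon, +0·0.00416667° lat → SW at lon 40.2333°, lat 43.5833°.
latitude 43.58333, longitude 40.23333.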